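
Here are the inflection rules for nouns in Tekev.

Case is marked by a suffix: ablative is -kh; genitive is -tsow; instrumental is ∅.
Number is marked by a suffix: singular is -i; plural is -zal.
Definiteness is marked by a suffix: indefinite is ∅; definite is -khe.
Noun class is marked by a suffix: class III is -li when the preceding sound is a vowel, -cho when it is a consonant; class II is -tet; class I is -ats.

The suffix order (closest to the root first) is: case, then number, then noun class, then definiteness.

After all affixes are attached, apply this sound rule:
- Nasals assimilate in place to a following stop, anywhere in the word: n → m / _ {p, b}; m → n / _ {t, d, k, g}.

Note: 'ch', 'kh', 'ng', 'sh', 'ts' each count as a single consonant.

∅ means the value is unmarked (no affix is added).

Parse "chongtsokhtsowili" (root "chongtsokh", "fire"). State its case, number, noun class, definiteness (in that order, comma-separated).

genitive, singular, class III, indefinite

Segment: chongtsokh-tsow-i-li.
case: -tsow → genitive.
number: -i → singular.
noun class: -li/cho → class III.
definiteness: ∅ → indefinite.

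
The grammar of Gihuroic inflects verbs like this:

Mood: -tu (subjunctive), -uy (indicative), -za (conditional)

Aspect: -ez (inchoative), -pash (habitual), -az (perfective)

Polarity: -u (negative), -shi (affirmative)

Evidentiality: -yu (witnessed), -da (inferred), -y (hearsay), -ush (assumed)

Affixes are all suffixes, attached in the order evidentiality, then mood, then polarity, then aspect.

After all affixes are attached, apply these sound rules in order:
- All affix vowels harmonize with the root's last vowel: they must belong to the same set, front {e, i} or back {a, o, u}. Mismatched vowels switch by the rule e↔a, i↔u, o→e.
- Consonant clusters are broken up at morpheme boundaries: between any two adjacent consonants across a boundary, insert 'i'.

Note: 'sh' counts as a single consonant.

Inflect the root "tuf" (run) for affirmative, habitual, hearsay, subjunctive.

Attach evidentiality hearsay -y → tufy.
Attach mood subjunctive -tu → tufytu.
Attach polarity affirmative -shi → tufytushi.
Attach aspect habitual -pash → tufytushipash.
Apply vowel harmony: tufytushipash → tufytushupash.
Apply epenthesis: tufytushupash → tufiyitushupash.

tufiyitushupash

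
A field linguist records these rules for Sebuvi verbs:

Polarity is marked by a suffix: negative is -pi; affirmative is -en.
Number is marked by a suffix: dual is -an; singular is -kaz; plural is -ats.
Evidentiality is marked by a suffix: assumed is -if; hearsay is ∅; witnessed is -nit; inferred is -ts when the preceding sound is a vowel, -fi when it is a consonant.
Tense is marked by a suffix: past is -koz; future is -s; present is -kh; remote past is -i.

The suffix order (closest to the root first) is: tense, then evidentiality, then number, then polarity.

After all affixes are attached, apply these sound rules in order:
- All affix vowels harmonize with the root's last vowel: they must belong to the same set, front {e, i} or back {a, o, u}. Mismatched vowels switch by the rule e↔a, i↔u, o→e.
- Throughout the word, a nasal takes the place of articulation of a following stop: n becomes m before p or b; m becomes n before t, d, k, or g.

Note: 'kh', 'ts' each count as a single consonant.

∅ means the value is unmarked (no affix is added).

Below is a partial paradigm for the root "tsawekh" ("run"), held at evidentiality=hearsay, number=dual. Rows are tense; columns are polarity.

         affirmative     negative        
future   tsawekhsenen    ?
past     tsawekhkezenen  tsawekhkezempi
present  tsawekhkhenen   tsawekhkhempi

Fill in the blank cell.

Attach tense future -s → tsawekhs.
evidentiality = hearsay: zero marking, form stays tsawekhs.
Attach number dual -an → tsawekhsan.
Attach polarity negative -pi → tsawekhsanpi.
Apply vowel harmony: tsawekhsanpi → tsawekhsenpi.
Apply nasal assimilation: tsawekhsenpi → tsawekhsempi.

tsawekhsempi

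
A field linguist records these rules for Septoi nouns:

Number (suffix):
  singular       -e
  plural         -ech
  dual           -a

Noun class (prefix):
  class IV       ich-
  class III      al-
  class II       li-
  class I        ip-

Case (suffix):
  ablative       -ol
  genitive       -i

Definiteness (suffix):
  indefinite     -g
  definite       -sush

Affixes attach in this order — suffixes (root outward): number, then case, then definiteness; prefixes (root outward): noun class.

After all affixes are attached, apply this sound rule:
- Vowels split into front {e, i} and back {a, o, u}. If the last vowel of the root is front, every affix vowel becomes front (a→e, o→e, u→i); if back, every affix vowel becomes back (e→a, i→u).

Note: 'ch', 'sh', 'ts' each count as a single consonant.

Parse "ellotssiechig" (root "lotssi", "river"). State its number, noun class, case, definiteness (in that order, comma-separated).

Segment: al-lotssi-ech-i-g.
number: -ech → plural.
noun class: al- → class III.
case: -i → genitive.
definiteness: -g → indefinite.

plural, class III, genitive, indefinite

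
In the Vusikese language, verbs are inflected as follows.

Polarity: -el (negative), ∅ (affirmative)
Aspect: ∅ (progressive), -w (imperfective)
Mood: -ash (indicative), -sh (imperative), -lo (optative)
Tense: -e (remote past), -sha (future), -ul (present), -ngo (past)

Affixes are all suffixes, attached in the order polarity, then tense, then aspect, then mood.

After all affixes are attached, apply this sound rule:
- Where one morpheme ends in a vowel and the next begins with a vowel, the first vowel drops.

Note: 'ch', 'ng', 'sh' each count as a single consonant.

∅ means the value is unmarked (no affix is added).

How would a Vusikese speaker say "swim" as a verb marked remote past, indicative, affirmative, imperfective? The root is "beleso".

belesewash

polarity = affirmative: zero marking, form stays beleso.
Attach tense remote past -e → belesoe.
Attach aspect imperfective -w → belesoew.
Attach mood indicative -ash → belesoewash.
Apply vowel deletion: belesoewash → belesewash.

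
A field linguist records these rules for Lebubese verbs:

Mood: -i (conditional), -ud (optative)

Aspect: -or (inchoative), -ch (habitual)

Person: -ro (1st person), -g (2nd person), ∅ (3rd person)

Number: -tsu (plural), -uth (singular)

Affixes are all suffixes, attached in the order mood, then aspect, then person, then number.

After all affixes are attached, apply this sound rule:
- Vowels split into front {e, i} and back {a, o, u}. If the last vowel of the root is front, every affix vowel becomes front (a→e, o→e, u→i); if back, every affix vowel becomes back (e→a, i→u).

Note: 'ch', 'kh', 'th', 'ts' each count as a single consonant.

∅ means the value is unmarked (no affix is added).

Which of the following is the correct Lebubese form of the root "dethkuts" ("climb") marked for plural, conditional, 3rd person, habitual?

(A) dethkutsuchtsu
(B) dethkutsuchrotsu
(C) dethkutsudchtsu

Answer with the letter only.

Attach mood conditional -i → dethkutsi.
Attach aspect habitual -ch → dethkutsich.
person = 3rd person: zero marking, form stays dethkutsich.
Attach number plural -tsu → dethkutsichtsu.
Apply vowel harmony: dethkutsichtsu → dethkutsuchtsu.
So the correct form is dethkutsuchtsu, option (A).
(B) dethkutsuchrotsu is wrong: it uses 1st person instead of 3rd person for person.
(C) dethkutsudchtsu is wrong: it uses optative instead of conditional for mood.

A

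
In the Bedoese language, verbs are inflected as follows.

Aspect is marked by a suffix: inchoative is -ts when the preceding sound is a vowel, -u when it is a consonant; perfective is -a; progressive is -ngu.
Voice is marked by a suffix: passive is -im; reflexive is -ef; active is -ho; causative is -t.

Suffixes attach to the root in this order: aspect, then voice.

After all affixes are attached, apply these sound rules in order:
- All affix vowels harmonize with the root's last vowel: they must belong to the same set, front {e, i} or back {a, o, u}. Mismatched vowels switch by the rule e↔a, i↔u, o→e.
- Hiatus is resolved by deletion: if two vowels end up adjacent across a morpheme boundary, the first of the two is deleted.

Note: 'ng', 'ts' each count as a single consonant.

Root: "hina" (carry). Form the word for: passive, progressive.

hinangum

Attach aspect progressive -ngu → hinangu.
Attach voice passive -im → hinanguim.
Apply vowel harmony: hinanguim → hinanguum.
Apply vowel deletion: hinanguum → hinangum.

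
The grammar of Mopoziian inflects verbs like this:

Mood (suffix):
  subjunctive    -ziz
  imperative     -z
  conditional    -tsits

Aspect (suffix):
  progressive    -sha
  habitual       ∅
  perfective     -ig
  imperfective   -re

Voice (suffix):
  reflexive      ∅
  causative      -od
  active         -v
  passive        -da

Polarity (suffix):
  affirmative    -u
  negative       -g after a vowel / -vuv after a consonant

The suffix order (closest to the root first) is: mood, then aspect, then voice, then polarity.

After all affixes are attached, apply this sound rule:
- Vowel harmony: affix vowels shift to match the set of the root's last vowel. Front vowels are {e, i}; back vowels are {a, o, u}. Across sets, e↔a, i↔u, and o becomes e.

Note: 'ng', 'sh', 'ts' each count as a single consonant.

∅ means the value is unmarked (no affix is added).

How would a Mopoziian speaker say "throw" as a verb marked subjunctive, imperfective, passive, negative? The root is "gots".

gotszuzradag

Attach mood subjunctive -ziz → gotsziz.
Attach aspect imperfective -re → gotszizre.
Attach voice passive -da → gotszizreda.
Attach polarity negative -g (after vowel 'a') → gotszizredag.
Apply vowel harmony: gotszizredag → gotszuzradag.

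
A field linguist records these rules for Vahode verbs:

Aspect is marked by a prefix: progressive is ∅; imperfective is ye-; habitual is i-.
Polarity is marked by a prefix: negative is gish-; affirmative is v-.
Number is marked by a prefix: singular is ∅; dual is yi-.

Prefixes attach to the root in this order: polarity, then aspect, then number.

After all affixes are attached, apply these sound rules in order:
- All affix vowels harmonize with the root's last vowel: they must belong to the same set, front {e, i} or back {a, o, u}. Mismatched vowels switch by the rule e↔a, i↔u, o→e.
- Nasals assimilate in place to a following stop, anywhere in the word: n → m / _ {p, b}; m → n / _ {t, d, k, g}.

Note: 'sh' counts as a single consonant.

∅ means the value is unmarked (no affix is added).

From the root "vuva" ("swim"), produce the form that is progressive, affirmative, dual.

yuvvuva

Attach polarity affirmative v- → vvuva.
aspect = progressive: zero marking, form stays vvuva.
Attach number dual yi- → yivvuva.
Apply vowel harmony: yivvuva → yuvvuva.
Nasal assimilation: no change.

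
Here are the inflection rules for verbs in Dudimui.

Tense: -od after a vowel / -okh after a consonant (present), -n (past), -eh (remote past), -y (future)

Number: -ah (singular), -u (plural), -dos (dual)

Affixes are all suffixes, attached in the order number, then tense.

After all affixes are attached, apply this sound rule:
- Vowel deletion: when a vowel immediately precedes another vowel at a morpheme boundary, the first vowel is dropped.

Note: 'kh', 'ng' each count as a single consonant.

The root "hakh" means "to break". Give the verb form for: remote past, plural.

hakheh

Attach number plural -u → hakhu.
Attach tense remote past -eh → hakhueh.
Apply vowel deletion: hakhueh → hakheh.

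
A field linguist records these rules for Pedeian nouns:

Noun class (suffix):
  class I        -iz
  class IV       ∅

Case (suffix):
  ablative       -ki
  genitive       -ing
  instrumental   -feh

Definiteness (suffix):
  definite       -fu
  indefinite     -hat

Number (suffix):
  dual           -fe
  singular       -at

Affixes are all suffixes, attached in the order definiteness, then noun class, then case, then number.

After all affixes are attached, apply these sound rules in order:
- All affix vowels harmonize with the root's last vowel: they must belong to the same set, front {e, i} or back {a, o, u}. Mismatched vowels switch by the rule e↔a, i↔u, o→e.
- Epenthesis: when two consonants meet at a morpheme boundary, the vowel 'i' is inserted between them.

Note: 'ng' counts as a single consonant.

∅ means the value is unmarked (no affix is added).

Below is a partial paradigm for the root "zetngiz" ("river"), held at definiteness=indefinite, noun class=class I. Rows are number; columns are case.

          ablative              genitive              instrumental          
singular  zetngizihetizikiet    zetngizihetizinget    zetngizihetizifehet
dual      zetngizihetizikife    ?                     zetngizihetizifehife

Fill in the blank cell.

zetngizihetizingife

Attach definiteness indefinite -hat → zetngizhat.
Attach noun class class I -iz → zetngizhatiz.
Attach case genitive -ing → zetngizhatizing.
Attach number dual -fe → zetngizhatizingfe.
Apply vowel harmony: zetngizhatizingfe → zetngizhetizingfe.
Apply epenthesis: zetngizhetizingfe → zetngizihetizingife.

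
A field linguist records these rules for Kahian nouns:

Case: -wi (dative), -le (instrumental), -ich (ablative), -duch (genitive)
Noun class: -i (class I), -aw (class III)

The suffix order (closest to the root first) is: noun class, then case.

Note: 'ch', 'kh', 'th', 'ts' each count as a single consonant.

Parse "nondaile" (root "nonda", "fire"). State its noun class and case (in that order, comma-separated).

Segment: nonda-i-le.
noun class: -i → class I.
case: -le → instrumental.

class I, instrumental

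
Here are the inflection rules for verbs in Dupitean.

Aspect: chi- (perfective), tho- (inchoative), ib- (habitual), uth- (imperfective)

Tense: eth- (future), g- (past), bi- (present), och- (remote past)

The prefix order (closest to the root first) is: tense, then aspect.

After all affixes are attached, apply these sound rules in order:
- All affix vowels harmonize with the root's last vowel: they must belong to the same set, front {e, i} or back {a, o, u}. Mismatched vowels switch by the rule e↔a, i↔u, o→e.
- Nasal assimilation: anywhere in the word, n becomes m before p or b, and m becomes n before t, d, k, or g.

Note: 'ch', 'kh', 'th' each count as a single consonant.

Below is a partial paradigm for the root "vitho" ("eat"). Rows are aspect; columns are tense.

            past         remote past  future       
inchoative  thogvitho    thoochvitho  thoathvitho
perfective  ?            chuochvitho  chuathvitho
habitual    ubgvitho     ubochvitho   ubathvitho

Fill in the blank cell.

Attach tense past g- → gvitho.
Attach aspect perfective chi- → chigvitho.
Apply vowel harmony: chigvitho → chugvitho.
Nasal assimilation: no change.

chugvitho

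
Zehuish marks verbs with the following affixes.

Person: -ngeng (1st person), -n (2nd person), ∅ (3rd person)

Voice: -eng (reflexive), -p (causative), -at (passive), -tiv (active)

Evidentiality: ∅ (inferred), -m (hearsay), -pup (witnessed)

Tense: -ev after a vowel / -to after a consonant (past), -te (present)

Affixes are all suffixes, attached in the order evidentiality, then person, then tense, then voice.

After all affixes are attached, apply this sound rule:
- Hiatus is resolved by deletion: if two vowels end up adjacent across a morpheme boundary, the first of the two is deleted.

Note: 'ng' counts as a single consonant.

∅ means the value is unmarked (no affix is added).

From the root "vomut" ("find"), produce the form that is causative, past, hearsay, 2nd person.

vomutmntop

Attach evidentiality hearsay -m → vomutm.
Attach person 2nd person -n → vomutmn.
Attach tense past -to (after consonant 'n') → vomutmnto.
Attach voice causative -p → vomutmntop.
Vowel deletion: no change.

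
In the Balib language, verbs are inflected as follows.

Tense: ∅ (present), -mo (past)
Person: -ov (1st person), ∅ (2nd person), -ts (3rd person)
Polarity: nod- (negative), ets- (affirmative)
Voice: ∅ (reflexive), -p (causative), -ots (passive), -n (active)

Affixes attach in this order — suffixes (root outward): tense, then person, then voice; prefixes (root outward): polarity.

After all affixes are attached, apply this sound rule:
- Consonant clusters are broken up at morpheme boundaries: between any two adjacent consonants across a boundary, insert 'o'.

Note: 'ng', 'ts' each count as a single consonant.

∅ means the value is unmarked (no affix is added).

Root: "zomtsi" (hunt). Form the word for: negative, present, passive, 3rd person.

tense = present: zero marking, form stays zomtsi.
Attach polarity negative nod- → nodzomtsi.
Attach person 3rd person -ts → nodzomtsits.
Attach voice passive -ots → nodzomtsitsots.
Apply epenthesis: nodzomtsitsots → nodozomtsitsots.

nodozomtsitsots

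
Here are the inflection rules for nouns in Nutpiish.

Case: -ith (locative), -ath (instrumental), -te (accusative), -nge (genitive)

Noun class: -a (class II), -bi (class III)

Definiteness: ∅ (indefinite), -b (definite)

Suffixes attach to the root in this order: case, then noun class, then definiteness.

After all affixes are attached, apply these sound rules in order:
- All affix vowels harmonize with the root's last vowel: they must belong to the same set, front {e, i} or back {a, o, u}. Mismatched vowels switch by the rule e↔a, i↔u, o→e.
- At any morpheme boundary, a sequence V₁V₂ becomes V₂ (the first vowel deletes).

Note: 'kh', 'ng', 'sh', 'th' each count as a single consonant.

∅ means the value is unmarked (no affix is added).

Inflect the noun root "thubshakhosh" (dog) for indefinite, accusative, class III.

Attach case accusative -te → thubshakhoshte.
Attach noun class class III -bi → thubshakhoshtebi.
definiteness = indefinite: zero marking, form stays thubshakhoshtebi.
Apply vowel harmony: thubshakhoshtebi → thubshakhoshtabu.
Vowel deletion: no change.

thubshakhoshtabu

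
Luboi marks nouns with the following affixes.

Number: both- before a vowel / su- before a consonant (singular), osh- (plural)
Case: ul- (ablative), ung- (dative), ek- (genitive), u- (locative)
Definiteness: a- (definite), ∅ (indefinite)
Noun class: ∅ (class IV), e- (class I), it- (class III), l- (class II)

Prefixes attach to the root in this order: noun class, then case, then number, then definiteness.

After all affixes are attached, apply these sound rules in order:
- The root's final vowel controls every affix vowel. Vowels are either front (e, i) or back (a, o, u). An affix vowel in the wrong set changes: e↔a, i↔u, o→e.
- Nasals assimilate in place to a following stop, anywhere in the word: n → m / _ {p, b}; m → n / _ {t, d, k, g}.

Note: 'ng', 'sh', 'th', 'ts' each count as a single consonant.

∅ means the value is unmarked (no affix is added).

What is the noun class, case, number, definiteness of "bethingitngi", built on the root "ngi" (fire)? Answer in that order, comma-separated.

Segment: both-ung-it-ngi.
noun class: it- → class III.
case: ung- → dative.
number: both/su- → singular.
definiteness: ∅ → indefinite.

class III, dative, singular, indefinite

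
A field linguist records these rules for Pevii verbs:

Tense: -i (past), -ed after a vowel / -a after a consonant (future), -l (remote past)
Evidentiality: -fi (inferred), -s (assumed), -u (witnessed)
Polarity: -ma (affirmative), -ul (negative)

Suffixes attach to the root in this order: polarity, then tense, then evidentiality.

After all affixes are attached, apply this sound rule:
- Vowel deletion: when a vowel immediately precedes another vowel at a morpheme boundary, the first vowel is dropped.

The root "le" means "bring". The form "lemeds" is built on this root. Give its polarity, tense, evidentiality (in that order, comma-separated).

Segment: le-ma-ed-s.
polarity: -ma → affirmative.
tense: -ed/a → future.
evidentiality: -s → assumed.

affirmative, future, assumed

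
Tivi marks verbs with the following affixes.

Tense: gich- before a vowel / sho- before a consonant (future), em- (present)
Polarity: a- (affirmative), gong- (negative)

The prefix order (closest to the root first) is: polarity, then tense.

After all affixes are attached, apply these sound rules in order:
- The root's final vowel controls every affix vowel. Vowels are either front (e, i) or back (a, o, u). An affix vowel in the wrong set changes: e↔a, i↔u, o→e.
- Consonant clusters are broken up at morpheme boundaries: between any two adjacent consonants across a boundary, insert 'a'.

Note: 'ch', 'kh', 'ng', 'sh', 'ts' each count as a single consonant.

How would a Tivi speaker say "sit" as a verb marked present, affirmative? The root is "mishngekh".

ememishngekh

Attach polarity affirmative a- → amishngekh.
Attach tense present em- → emamishngekh.
Apply vowel harmony: emamishngekh → ememishngekh.
Epenthesis: no change.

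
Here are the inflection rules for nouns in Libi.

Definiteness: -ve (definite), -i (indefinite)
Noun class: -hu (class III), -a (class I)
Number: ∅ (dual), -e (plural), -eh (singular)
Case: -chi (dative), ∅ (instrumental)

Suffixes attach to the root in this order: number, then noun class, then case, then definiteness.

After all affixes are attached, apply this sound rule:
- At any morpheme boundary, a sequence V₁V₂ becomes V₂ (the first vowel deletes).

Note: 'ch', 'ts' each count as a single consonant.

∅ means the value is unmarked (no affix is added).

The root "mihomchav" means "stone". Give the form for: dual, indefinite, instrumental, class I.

number = dual: zero marking, form stays mihomchav.
Attach noun class class I -a → mihomchava.
case = instrumental: zero marking, form stays mihomchava.
Attach definiteness indefinite -i → mihomchavai.
Apply vowel deletion: mihomchavai → mihomchavi.

mihomchavi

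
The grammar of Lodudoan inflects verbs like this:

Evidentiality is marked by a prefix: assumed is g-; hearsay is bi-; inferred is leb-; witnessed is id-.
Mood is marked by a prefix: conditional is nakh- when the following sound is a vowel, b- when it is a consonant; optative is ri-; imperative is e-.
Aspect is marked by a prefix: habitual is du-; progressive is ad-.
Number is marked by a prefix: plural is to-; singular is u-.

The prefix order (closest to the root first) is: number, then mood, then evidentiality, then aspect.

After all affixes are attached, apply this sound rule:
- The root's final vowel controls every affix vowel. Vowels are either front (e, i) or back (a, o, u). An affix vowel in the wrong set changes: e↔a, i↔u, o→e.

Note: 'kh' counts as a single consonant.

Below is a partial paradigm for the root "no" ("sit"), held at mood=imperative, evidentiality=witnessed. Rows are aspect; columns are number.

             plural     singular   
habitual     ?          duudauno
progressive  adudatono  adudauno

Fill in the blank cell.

Attach number plural to- → tono.
Attach mood imperative e- → etono.
Attach evidentiality witnessed id- → idetono.
Attach aspect habitual du- → duidetono.
Apply vowel harmony: duidetono → duudatono.

duudatono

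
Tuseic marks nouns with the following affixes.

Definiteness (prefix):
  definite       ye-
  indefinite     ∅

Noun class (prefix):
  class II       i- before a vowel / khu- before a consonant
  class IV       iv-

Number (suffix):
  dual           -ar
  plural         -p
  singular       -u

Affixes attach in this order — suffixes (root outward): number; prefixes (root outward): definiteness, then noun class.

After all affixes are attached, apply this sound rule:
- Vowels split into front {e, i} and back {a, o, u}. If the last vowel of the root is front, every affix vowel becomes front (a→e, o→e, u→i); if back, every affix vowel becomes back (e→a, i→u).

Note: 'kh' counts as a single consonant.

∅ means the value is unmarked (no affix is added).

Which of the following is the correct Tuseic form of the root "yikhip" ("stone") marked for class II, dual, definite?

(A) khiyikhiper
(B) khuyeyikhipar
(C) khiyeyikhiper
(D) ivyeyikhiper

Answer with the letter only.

C

Attach number dual -ar → yikhipar.
Attach definiteness definite ye- → yeyikhipar.
Attach noun class class II khu- (before consonant 'y') → khuyeyikhipar.
Apply vowel harmony: khuyeyikhipar → khiyeyikhiper.
So the correct form is khiyeyikhiper, option (C).
(D) ivyeyikhiper is wrong: it uses class IV instead of class II for noun class.
(B) khuyeyikhipar is wrong: it fails to apply the sound rule(s).
(A) khiyikhiper is wrong: it uses indefinite instead of definite for definiteness.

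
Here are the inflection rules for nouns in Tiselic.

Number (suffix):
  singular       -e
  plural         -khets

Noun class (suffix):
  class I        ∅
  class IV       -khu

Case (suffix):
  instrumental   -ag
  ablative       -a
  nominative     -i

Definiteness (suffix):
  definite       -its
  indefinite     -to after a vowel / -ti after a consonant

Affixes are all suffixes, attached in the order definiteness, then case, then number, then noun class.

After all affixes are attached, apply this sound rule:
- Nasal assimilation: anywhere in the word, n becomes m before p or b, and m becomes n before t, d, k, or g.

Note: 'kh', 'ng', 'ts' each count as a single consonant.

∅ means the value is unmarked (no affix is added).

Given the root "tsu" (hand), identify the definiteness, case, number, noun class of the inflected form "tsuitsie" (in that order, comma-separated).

Segment: tsu-its-i-e.
definiteness: -its → definite.
case: -i → nominative.
number: -e → singular.
noun class: ∅ → class I.

definite, nominative, singular, class I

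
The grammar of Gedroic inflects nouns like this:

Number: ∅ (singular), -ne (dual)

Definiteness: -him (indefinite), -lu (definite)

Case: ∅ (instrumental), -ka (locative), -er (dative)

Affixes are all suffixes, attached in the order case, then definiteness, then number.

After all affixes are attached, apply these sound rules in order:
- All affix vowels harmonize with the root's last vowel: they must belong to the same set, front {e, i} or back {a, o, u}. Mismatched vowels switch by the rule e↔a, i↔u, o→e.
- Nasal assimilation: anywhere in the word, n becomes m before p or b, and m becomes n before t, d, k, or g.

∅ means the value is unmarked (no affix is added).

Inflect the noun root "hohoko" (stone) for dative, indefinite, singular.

hohokoarhum

Attach case dative -er → hohokoer.
Attach definiteness indefinite -him → hohokoerhim.
number = singular: zero marking, form stays hohokoerhim.
Apply vowel harmony: hohokoerhim → hohokoarhum.
Nasal assimilation: no change.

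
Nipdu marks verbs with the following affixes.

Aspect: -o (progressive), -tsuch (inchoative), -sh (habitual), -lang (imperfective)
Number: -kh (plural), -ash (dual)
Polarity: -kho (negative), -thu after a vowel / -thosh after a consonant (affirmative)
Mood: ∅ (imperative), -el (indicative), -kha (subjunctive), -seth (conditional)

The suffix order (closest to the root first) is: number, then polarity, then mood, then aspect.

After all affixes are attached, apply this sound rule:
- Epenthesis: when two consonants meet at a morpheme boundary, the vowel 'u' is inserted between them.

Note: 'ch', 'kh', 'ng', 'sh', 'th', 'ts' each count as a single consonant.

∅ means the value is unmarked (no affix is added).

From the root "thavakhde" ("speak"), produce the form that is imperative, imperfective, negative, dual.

Attach number dual -ash → thavakhdeash.
Attach polarity negative -kho → thavakhdeashkho.
mood = imperative: zero marking, form stays thavakhdeashkho.
Attach aspect imperfective -lang → thavakhdeashkholang.
Apply epenthesis: thavakhdeashkholang → thavakhdeashukholang.

thavakhdeashukholang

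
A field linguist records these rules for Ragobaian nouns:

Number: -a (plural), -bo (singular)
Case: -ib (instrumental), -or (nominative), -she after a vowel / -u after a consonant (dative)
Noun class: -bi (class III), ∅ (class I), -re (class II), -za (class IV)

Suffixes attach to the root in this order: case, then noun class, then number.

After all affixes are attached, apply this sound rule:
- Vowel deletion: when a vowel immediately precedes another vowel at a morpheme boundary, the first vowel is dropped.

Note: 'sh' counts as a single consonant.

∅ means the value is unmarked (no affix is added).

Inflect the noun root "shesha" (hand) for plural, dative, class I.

Attach case dative -she (after vowel 'a') → sheshashe.
noun class = class I: zero marking, form stays sheshashe.
Attach number plural -a → sheshashea.
Apply vowel deletion: sheshashea → sheshasha.

sheshasha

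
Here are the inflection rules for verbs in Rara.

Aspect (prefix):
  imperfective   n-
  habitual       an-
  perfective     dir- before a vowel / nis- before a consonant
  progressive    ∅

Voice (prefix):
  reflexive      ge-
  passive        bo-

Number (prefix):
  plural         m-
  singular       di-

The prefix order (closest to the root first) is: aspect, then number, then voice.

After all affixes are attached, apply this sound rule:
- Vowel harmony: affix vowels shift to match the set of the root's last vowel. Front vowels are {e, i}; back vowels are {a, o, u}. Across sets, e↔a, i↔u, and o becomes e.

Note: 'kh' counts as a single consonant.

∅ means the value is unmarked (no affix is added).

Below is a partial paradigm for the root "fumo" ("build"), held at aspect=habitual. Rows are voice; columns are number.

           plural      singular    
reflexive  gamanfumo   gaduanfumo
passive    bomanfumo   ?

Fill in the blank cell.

boduanfumo

Attach aspect habitual an- → anfumo.
Attach number singular di- → dianfumo.
Attach voice passive bo- → bodianfumo.
Apply vowel harmony: bodianfumo → boduanfumo.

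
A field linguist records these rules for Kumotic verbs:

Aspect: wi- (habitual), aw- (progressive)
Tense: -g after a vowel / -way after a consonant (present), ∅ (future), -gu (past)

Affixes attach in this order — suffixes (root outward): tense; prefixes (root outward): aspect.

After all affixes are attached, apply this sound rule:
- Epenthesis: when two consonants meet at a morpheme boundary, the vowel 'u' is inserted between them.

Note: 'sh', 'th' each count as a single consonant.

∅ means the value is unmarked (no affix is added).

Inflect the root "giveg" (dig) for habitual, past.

wigivegugu

Attach aspect habitual wi- → wigiveg.
Attach tense past -gu → wigiveggu.
Apply epenthesis: wigiveggu → wigivegugu.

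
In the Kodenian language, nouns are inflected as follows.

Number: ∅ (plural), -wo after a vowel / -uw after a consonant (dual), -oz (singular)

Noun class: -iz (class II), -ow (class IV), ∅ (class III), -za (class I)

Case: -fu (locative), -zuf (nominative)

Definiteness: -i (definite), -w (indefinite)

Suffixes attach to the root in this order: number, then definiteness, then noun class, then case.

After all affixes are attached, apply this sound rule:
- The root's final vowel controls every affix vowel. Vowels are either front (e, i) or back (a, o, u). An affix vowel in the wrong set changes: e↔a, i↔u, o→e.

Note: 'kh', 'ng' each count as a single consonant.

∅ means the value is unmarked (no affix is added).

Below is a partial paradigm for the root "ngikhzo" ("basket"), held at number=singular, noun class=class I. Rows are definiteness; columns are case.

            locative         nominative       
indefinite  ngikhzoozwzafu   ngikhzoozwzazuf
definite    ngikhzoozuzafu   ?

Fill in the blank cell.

Attach number singular -oz → ngikhzooz.
Attach definiteness definite -i → ngikhzoozi.
Attach noun class class I -za → ngikhzooziza.
Attach case nominative -zuf → ngikhzoozizazuf.
Apply vowel harmony: ngikhzoozizazuf → ngikhzoozuzazuf.

ngikhzoozuzazuf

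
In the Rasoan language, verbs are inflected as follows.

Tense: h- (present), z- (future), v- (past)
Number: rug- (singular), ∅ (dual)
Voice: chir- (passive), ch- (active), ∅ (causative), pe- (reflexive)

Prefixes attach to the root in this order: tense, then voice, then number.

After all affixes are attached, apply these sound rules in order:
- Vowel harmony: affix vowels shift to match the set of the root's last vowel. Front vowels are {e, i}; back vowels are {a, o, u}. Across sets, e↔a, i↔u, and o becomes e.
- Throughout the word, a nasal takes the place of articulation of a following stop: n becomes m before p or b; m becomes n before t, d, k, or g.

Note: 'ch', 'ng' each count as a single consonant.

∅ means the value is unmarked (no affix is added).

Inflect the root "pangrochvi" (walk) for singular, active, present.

rigchhpangrochvi

Attach tense present h- → hpangrochvi.
Attach voice active ch- → chhpangrochvi.
Attach number singular rug- → rugchhpangrochvi.
Apply vowel harmony: rugchhpangrochvi → rigchhpangrochvi.
Nasal assimilation: no change.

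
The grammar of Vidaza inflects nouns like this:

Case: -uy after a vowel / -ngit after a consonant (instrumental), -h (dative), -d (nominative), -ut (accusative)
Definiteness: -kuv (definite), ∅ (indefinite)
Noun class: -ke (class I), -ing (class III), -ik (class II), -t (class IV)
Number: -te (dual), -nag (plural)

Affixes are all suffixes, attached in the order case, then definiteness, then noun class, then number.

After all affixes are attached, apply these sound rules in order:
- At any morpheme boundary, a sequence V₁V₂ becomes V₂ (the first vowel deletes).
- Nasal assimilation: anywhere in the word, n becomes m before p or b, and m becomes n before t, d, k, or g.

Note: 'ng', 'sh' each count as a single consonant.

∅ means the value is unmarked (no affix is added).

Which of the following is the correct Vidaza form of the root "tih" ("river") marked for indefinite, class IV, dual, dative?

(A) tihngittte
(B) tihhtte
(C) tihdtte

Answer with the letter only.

Attach case dative -h → tihh.
definiteness = indefinite: zero marking, form stays tihh.
Attach noun class class IV -t → tihht.
Attach number dual -te → tihhtte.
Vowel deletion: no change.
Nasal assimilation: no change.
So the correct form is tihhtte, option (B).
(C) tihdtte is wrong: it uses nominative instead of dative for case.
(A) tihngittte is wrong: it uses instrumental instead of dative for case.

B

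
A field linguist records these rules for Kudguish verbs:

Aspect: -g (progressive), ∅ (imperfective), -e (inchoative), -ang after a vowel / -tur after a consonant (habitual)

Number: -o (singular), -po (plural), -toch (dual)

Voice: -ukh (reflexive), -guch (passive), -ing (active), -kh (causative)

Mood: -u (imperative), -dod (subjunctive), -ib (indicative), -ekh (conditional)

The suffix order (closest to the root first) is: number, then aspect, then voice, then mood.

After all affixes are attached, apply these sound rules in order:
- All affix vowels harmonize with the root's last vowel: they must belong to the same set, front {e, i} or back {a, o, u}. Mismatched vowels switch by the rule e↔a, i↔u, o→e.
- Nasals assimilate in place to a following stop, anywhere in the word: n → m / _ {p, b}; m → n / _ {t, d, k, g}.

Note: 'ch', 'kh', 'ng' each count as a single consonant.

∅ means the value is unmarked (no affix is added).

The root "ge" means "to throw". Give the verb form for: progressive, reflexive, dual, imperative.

Attach number dual -toch → getoch.
Attach aspect progressive -g → getochg.
Attach voice reflexive -ukh → getochgukh.
Attach mood imperative -u → getochgukhu.
Apply vowel harmony: getochgukhu → getechgikhi.
Nasal assimilation: no change.

getechgikhi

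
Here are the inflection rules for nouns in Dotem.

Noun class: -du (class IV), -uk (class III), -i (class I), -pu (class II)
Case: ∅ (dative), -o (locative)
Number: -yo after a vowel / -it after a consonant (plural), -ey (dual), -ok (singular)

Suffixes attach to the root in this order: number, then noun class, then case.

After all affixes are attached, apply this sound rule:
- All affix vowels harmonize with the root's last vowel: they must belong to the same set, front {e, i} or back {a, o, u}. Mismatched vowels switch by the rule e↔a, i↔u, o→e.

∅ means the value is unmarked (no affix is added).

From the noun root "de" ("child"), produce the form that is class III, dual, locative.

Attach number dual -ey → deey.
Attach noun class class III -uk → deeyuk.
Attach case locative -o → deeyuko.
Apply vowel harmony: deeyuko → deeyike.

deeyike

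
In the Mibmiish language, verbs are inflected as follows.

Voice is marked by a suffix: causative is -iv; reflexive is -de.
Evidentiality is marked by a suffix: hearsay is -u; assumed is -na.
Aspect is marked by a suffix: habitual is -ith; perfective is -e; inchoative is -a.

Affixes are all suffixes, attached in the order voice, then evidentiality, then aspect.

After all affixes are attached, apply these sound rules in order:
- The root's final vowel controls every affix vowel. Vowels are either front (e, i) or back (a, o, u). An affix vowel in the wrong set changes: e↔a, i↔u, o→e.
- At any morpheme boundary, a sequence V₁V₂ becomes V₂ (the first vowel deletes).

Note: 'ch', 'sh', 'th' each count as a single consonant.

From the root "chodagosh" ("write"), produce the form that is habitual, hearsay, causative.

chodagoshuvuth

Attach voice causative -iv → chodagoshiv.
Attach evidentiality hearsay -u → chodagoshivu.
Attach aspect habitual -ith → chodagoshivuith.
Apply vowel harmony: chodagoshivuith → chodagoshuvuuth.
Apply vowel deletion: chodagoshuvuuth → chodagoshuvuth.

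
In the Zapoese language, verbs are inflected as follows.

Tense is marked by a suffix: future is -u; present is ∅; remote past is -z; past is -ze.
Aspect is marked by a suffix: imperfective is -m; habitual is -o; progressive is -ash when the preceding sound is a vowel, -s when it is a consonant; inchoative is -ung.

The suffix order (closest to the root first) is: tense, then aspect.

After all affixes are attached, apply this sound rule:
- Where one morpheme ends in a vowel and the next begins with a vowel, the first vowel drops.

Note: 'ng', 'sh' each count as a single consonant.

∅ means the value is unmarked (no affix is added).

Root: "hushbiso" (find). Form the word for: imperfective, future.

hushbisum

Attach tense future -u → hushbisou.
Attach aspect imperfective -m → hushbisoum.
Apply vowel deletion: hushbisoum → hushbisum.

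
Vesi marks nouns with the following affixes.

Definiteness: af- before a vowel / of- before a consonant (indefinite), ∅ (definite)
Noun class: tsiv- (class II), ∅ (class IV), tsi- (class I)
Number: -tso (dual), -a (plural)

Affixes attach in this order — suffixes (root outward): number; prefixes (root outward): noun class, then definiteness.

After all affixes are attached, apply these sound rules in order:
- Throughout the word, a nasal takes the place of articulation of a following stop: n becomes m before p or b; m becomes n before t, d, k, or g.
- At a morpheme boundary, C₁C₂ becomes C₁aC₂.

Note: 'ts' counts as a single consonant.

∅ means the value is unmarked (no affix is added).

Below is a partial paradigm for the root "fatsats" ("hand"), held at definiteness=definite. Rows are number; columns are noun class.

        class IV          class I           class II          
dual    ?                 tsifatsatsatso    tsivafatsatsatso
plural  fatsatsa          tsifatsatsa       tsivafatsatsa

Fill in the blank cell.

noun class = class IV: zero marking, form stays fatsats.
Attach number dual -tso → fatsatstso.
definiteness = definite: zero marking, form stays fatsatstso.
Nasal assimilation: no change.
Apply epenthesis: fatsatstso → fatsatsatso.

fatsatsatso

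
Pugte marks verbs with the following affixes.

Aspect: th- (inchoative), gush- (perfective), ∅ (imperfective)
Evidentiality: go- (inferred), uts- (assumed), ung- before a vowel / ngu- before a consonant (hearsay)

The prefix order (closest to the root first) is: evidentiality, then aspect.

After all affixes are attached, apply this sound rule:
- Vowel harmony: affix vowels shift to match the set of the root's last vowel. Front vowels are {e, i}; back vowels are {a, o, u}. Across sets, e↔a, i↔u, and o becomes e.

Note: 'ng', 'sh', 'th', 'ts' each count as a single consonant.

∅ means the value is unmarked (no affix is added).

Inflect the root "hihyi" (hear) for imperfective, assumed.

Attach evidentiality assumed uts- → utshihyi.
aspect = imperfective: zero marking, form stays utshihyi.
Apply vowel harmony: utshihyi → itshihyi.

itshihyi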